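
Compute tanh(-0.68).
-0.5915

tanh(-0.68) = (e^(-0.68) - e^(0.68))/(e^(-0.68) + e^(0.68)) = -0.5915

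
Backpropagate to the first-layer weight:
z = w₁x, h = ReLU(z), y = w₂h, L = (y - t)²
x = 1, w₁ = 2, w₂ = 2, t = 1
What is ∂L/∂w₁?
∂L/∂w₁ = 12

Forward pass:
z = w₁x = 2×1 = 2
h = ReLU(2) = 2
y = w₂h = 2×2 = 4

Backward pass:
∂L/∂y = 2(y - t) = 2(4 - 1) = 6
∂y/∂h = w₂ = 2
∂h/∂z = 1 (ReLU derivative)
∂z/∂w₁ = x = 1

∂L/∂w₁ = 6 × 2 × 1 × 1 = 12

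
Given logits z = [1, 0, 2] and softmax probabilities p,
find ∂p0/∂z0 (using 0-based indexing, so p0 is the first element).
∂p0/∂z0 = 0.1848

p = softmax(z) = [0.2447, 0.09003, 0.6652]
p0 = 0.2447

∂p0/∂z0 = p0(1 - p0) = 0.2447 × (1 - 0.2447) = 0.1848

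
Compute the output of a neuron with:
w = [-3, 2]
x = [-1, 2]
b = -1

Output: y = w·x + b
y = 6

y = (-3)(-1) + (2)(2) + -1 = 6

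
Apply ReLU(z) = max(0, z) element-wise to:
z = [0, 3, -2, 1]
h = [0, 3, 0, 1]

ReLU applied element-wise: max(0,0)=0, max(0,3)=3, max(0,-2)=0, max(0,1)=1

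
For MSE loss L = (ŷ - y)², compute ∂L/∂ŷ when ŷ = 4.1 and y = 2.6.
∂L/∂ŷ = 3.0

∂L/∂ŷ = 2(ŷ - y) = 2(4.1 - 2.6) = 2(1.5) = 3.0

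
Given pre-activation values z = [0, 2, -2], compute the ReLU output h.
h = [0, 2, 0]

ReLU applied element-wise: max(0,0)=0, max(0,2)=2, max(0,-2)=0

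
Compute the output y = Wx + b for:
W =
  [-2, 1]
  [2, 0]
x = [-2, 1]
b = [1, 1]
y = [6, -3]

Wx = [-2×-2 + 1×1, 2×-2 + 0×1]
   = [5, -4]
y = Wx + b = [5 + 1, -4 + 1] = [6, -3]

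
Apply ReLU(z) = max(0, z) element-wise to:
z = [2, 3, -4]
h = [2, 3, 0]

ReLU applied element-wise: max(0,2)=2, max(0,3)=3, max(0,-4)=0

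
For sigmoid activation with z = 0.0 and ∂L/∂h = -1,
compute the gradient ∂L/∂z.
∂L/∂z = -0.25

σ(0.0) = 0.5
σ'(0.0) = σ(0.0)(1 - σ(0.0)) = 0.5 × 0.5 = 0.25
∂L/∂z = ∂L/∂h · σ'(z) = -1 × 0.25 = -0.25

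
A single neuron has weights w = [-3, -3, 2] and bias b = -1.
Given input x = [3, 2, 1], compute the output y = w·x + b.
y = -14

y = (-3)(3) + (-3)(2) + (2)(1) + -1 = -14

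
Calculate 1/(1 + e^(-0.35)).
0.5866

sigmoid(0.35) = 1/(1 + e^(-0.35)) = 1/(1 + 0.7047) = 0.5866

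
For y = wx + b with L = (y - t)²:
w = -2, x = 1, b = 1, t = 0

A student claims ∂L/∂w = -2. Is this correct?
Correct

y = (-2)(1) + 1 = -1
∂L/∂y = 2(y - t) = 2(-1 - 0) = -2
∂y/∂w = x = 1
∂L/∂w = -2 × 1 = -2

Claimed value: -2
Correct: The correct gradient is -2.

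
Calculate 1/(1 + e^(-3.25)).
0.9627

sigmoid(3.25) = 1/(1 + e^(-3.25)) = 1/(1 + 0.03877) = 0.9627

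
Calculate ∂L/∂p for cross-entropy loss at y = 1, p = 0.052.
∂L/∂p = -19.23

∂L/∂p = -y/p + (1-y)/(1-p) = -1/0.052 + 0 = -19.23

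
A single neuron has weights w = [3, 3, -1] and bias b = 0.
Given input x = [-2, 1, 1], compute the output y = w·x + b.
y = -4

y = (3)(-2) + (3)(1) + (-1)(1) + 0 = -4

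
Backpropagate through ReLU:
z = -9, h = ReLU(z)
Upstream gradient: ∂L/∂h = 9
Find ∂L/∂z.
∂L/∂z = 0

h = ReLU(-9) = 0
Since z < 0: ∂h/∂z = 0
∂L/∂z = ∂L/∂h · ∂h/∂z = 9 × 0 = 0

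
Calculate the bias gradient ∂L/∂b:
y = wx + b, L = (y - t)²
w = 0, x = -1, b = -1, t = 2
∂L/∂b = -6

y = wx + b = (0)(-1) + -1 = -1
∂L/∂y = 2(y - t) = 2(-1 - 2) = -6
∂y/∂b = 1
∂L/∂b = ∂L/∂y · ∂y/∂b = -6 × 1 = -6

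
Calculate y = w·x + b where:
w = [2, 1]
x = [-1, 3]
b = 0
y = 1

y = (2)(-1) + (1)(3) + 0 = 1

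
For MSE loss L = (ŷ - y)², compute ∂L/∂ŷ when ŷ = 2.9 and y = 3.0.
∂L/∂ŷ = -0.2

∂L/∂ŷ = 2(ŷ - y) = 2(2.9 - 3.0) = 2(-0.1) = -0.2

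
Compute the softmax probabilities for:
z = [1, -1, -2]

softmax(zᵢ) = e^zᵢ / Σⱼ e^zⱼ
p = [0.8438, 0.1142, 0.042]

exp(z) = [2.718, 0.3679, 0.1353]
Sum = 3.221
p = [0.8438, 0.1142, 0.042]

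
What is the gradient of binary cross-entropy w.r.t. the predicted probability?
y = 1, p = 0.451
∂L/∂p = -2.217

∂L/∂p = -y/p + (1-y)/(1-p) = -1/0.451 + 0 = -2.217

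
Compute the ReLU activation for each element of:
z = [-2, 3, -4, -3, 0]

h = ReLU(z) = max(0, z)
h = [0, 3, 0, 0, 0]

ReLU applied element-wise: max(0,-2)=0, max(0,3)=3, max(0,-4)=0, max(0,-3)=0, max(0,0)=0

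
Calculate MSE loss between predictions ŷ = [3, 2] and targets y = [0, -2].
MSE = 12.5

MSE = (1/2)((3-0)² + (2--2)²) = (1/2)(9 + 16) = 12.5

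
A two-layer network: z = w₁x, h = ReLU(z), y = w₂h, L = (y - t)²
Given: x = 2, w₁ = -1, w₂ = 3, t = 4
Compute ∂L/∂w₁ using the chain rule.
∂L/∂w₁ = 0

Forward pass:
z = w₁x = -1×2 = -2
h = ReLU(-2) = 0
y = w₂h = 3×0 = 0

Backward pass:
∂L/∂y = 2(y - t) = 2(0 - 4) = -8
∂y/∂h = w₂ = 3
∂h/∂z = 0 (ReLU derivative)
∂z/∂w₁ = x = 2

∂L/∂w₁ = -8 × 3 × 0 × 2 = 0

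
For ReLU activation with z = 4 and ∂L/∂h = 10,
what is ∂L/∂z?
∂L/∂z = 10

h = ReLU(4) = 4
Since z > 0: ∂h/∂z = 1
∂L/∂z = ∂L/∂h · ∂h/∂z = 10 × 1 = 10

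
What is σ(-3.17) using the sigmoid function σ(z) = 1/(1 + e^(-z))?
0.04031

sigmoid(-3.17) = 1/(1 + e^(3.17)) = 1/(1 + 23.81) = 0.04031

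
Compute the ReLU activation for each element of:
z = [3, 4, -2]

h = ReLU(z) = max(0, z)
h = [3, 4, 0]

ReLU applied element-wise: max(0,3)=3, max(0,4)=4, max(0,-2)=0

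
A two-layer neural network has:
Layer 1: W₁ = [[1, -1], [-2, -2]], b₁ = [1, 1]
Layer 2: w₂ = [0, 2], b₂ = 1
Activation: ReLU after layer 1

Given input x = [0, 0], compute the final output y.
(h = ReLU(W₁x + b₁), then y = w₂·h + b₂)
y = 3

Layer 1 pre-activation: z₁ = [1, 1]
After ReLU: h = [1, 1]
Layer 2 output: y = 0×1 + 2×1 + 1 = 3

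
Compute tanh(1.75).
0.9414

tanh(1.75) = (e^(1.75) - e^(-1.75))/(e^(1.75) + e^(-1.75)) = 0.9414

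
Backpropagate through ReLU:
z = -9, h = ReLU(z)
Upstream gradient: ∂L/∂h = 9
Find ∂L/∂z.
∂L/∂z = 0

h = ReLU(-9) = 0
Since z < 0: ∂h/∂z = 0
∂L/∂z = ∂L/∂h · ∂h/∂z = 9 × 0 = 0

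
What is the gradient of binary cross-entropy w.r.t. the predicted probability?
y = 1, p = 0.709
∂L/∂p = -1.41

∂L/∂p = -y/p + (1-y)/(1-p) = -1/0.709 + 0 = -1.41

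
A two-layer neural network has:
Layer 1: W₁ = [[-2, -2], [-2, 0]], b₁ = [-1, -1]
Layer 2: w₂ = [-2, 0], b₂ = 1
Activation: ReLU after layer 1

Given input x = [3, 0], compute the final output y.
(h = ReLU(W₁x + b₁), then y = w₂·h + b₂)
y = 1

Layer 1 pre-activation: z₁ = [-7, -7]
After ReLU: h = [0, 0]
Layer 2 output: y = -2×0 + 0×0 + 1 = 1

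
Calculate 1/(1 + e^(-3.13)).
0.9581

sigmoid(3.13) = 1/(1 + e^(-3.13)) = 1/(1 + 0.04372) = 0.9581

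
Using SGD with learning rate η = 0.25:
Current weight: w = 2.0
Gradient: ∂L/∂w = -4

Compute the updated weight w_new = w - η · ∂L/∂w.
w_new = 3

w_new = w - η·∂L/∂w = 2.0 - 0.25×(-4) = 2.0 - (-1) = 3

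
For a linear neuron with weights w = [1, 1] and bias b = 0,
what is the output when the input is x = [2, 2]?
y = 4

y = (1)(2) + (1)(2) + 0 = 4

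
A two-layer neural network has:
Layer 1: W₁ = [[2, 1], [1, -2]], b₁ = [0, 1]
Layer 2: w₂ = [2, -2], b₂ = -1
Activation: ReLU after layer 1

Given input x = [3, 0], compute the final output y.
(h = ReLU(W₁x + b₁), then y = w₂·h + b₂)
y = 3

Layer 1 pre-activation: z₁ = [6, 4]
After ReLU: h = [6, 4]
Layer 2 output: y = 2×6 + -2×4 + -1 = 3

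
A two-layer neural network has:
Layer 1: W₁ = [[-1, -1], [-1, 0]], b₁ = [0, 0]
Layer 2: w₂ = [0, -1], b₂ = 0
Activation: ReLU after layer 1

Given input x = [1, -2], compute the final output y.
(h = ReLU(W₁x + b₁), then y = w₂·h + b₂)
y = 0

Layer 1 pre-activation: z₁ = [1, -1]
After ReLU: h = [1, 0]
Layer 2 output: y = 0×1 + -1×0 + 0 = 0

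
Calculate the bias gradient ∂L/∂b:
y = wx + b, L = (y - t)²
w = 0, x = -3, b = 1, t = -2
∂L/∂b = 6

y = wx + b = (0)(-3) + 1 = 1
∂L/∂y = 2(y - t) = 2(1 - -2) = 6
∂y/∂b = 1
∂L/∂b = ∂L/∂y · ∂y/∂b = 6 × 1 = 6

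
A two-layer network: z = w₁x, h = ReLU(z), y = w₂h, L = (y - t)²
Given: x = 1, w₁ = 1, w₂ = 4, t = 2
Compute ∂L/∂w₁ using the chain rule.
∂L/∂w₁ = 16

Forward pass:
z = w₁x = 1×1 = 1
h = ReLU(1) = 1
y = w₂h = 4×1 = 4

Backward pass:
∂L/∂y = 2(y - t) = 2(4 - 2) = 4
∂y/∂h = w₂ = 4
∂h/∂z = 1 (ReLU derivative)
∂z/∂w₁ = x = 1

∂L/∂w₁ = 4 × 4 × 1 × 1 = 16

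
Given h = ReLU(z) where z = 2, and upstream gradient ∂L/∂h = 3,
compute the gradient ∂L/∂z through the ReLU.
∂L/∂z = 3

h = ReLU(2) = 2
Since z > 0: ∂h/∂z = 1
∂L/∂z = ∂L/∂h · ∂h/∂z = 3 × 1 = 3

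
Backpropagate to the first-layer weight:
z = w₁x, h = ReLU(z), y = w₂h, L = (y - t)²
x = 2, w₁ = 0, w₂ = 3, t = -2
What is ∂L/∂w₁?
∂L/∂w₁ = 0

Forward pass:
z = w₁x = 0×2 = 0
h = ReLU(0) = 0
y = w₂h = 3×0 = 0

Backward pass:
∂L/∂y = 2(y - t) = 2(0 - -2) = 4
∂y/∂h = w₂ = 3
∂h/∂z = 0 (ReLU derivative)
∂z/∂w₁ = x = 2

∂L/∂w₁ = 4 × 3 × 0 × 2 = 0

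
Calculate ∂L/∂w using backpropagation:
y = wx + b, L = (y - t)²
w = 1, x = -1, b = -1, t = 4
∂L/∂w = 12

y = wx + b = (1)(-1) + -1 = -2
∂L/∂y = 2(y - t) = 2(-2 - 4) = -12
∂y/∂w = x = -1
∂L/∂w = ∂L/∂y · ∂y/∂w = -12 × -1 = 12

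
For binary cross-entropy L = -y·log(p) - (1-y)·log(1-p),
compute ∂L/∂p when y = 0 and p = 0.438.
∂L/∂p = 1.779

∂L/∂p = -y/p + (1-y)/(1-p) = 0 + 1/0.562 = 1.779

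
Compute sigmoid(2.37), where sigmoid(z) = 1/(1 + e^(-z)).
0.9145

sigmoid(2.37) = 1/(1 + e^(-2.37)) = 1/(1 + 0.09348) = 0.9145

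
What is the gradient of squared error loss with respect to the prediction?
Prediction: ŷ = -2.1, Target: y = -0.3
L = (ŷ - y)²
∂L/∂ŷ = -3.6

∂L/∂ŷ = 2(ŷ - y) = 2(-2.1 - -0.3) = 2(-1.8) = -3.6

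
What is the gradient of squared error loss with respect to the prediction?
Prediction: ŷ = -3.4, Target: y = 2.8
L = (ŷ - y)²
∂L/∂ŷ = -12.4

∂L/∂ŷ = 2(ŷ - y) = 2(-3.4 - 2.8) = 2(-6.2) = -12.4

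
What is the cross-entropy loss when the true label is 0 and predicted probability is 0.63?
L = 0.9943

L = -0·log(0.63) - 1·log(0.37) = -log(0.37) = 0.9943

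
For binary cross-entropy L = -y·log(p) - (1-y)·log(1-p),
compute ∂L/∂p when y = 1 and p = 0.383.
∂L/∂p = -2.611

∂L/∂p = -y/p + (1-y)/(1-p) = -1/0.383 + 0 = -2.611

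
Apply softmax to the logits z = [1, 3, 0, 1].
p = [0.1025, 0.7573, 0.0377, 0.1025]

exp(z) = [2.718, 20.09, 1, 2.718]
Sum = 26.52
p = [0.1025, 0.7573, 0.0377, 0.1025]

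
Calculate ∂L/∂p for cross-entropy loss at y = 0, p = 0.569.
∂L/∂p = 2.32

∂L/∂p = -y/p + (1-y)/(1-p) = 0 + 1/0.431 = 2.32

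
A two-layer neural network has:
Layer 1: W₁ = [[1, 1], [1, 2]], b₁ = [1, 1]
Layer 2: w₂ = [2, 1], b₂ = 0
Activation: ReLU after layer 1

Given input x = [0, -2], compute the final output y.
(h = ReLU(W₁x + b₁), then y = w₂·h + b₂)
y = 0

Layer 1 pre-activation: z₁ = [-1, -3]
After ReLU: h = [0, 0]
Layer 2 output: y = 2×0 + 1×0 + 0 = 0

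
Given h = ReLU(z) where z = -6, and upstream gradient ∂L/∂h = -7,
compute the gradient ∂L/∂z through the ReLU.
∂L/∂z = 0

h = ReLU(-6) = 0
Since z < 0: ∂h/∂z = 0
∂L/∂z = ∂L/∂h · ∂h/∂z = -7 × 0 = 0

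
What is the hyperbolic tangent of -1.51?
-0.9069

tanh(-1.51) = (e^(-1.51) - e^(1.51))/(e^(-1.51) + e^(1.51)) = -0.9069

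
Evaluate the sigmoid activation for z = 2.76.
0.9405

sigmoid(2.76) = 1/(1 + e^(-2.76)) = 1/(1 + 0.06329) = 0.9405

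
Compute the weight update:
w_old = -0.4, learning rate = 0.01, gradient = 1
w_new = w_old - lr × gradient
w_new = -0.41

w_new = w - η·∂L/∂w = -0.4 - 0.01×(1) = -0.4 - (0.01) = -0.41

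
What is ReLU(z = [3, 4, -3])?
h = [3, 4, 0]

ReLU applied element-wise: max(0,3)=3, max(0,4)=4, max(0,-3)=0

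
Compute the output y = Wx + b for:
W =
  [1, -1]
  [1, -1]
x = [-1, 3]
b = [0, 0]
y = [-4, -4]

Wx = [1×-1 + -1×3, 1×-1 + -1×3]
   = [-4, -4]
y = Wx + b = [-4 + 0, -4 + 0] = [-4, -4]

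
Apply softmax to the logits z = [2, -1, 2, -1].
p = [0.4763, 0.0237, 0.4763, 0.0237]

exp(z) = [7.389, 0.3679, 7.389, 0.3679]
Sum = 15.51
p = [0.4763, 0.0237, 0.4763, 0.0237]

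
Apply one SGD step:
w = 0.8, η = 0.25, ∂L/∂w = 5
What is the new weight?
w_new = -0.45

w_new = w - η·∂L/∂w = 0.8 - 0.25×(5) = 0.8 - (1.25) = -0.45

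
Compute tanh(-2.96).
-0.9946

tanh(-2.96) = (e^(-2.96) - e^(2.96))/(e^(-2.96) + e^(2.96)) = -0.9946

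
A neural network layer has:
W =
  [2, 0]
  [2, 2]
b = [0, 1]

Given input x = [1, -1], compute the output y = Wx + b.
y = [2, 1]

Wx = [2×1 + 0×-1, 2×1 + 2×-1]
   = [2, 0]
y = Wx + b = [2 + 0, 0 + 1] = [2, 1]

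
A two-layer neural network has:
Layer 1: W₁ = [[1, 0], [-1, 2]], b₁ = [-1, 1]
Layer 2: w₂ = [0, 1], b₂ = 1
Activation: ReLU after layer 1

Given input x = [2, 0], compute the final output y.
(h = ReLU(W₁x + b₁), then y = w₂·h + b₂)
y = 1

Layer 1 pre-activation: z₁ = [1, -1]
After ReLU: h = [1, 0]
Layer 2 output: y = 0×1 + 1×0 + 1 = 1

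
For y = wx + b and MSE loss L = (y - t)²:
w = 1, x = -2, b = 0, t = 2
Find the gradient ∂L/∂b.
∂L/∂b = -8

y = wx + b = (1)(-2) + 0 = -2
∂L/∂y = 2(y - t) = 2(-2 - 2) = -8
∂y/∂b = 1
∂L/∂b = ∂L/∂y · ∂y/∂b = -8 × 1 = -8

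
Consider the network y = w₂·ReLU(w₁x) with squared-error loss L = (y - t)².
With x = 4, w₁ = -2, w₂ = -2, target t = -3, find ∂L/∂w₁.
∂L/∂w₁ = 0

Forward pass:
z = w₁x = -2×4 = -8
h = ReLU(-8) = 0
y = w₂h = -2×0 = 0

Backward pass:
∂L/∂y = 2(y - t) = 2(0 - -3) = 6
∂y/∂h = w₂ = -2
∂h/∂z = 0 (ReLU derivative)
∂z/∂w₁ = x = 4

∂L/∂w₁ = 6 × -2 × 0 × 4 = 0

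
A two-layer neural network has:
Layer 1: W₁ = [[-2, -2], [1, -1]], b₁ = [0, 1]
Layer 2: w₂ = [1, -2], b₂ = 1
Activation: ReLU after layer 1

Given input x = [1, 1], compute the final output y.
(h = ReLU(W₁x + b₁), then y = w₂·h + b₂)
y = -1

Layer 1 pre-activation: z₁ = [-4, 1]
After ReLU: h = [0, 1]
Layer 2 output: y = 1×0 + -2×1 + 1 = -1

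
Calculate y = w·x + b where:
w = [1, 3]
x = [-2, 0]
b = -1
y = -3

y = (1)(-2) + (3)(0) + -1 = -3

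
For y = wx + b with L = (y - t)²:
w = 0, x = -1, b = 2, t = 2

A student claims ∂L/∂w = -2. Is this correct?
Incorrect

y = (0)(-1) + 2 = 2
∂L/∂y = 2(y - t) = 2(2 - 2) = 0
∂y/∂w = x = -1
∂L/∂w = 0 × -1 = 0

Claimed value: -2
Incorrect: The correct gradient is 0.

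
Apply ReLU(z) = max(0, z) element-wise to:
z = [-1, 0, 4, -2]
h = [0, 0, 4, 0]

ReLU applied element-wise: max(0,-1)=0, max(0,0)=0, max(0,4)=4, max(0,-2)=0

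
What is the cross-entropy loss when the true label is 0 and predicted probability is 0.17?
L = 0.1863

L = -0·log(0.17) - 1·log(0.83) = -log(0.83) = 0.1863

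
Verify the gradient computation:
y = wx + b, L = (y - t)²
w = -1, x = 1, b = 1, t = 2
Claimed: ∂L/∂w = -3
Incorrect

y = (-1)(1) + 1 = 0
∂L/∂y = 2(y - t) = 2(0 - 2) = -4
∂y/∂w = x = 1
∂L/∂w = -4 × 1 = -4

Claimed value: -3
Incorrect: The correct gradient is -4.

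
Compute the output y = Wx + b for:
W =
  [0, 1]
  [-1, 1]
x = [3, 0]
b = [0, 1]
y = [0, -2]

Wx = [0×3 + 1×0, -1×3 + 1×0]
   = [0, -3]
y = Wx + b = [0 + 0, -3 + 1] = [0, -2]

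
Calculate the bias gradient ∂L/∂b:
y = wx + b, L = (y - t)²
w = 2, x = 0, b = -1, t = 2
∂L/∂b = -6

y = wx + b = (2)(0) + -1 = -1
∂L/∂y = 2(y - t) = 2(-1 - 2) = -6
∂y/∂b = 1
∂L/∂b = ∂L/∂y · ∂y/∂b = -6 × 1 = -6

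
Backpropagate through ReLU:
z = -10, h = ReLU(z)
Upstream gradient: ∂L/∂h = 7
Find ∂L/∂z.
∂L/∂z = 0

h = ReLU(-10) = 0
Since z < 0: ∂h/∂z = 0
∂L/∂z = ∂L/∂h · ∂h/∂z = 7 × 0 = 0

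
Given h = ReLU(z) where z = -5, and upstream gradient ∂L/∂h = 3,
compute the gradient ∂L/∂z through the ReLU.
∂L/∂z = 0

h = ReLU(-5) = 0
Since z < 0: ∂h/∂z = 0
∂L/∂z = ∂L/∂h · ∂h/∂z = 3 × 0 = 0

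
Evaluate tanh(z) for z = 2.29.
0.9797

tanh(2.29) = (e^(2.29) - e^(-2.29))/(e^(2.29) + e^(-2.29)) = 0.9797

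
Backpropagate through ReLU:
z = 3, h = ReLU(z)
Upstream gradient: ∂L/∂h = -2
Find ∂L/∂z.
∂L/∂z = -2

h = ReLU(3) = 3
Since z > 0: ∂h/∂z = 1
∂L/∂z = ∂L/∂h · ∂h/∂z = -2 × 1 = -2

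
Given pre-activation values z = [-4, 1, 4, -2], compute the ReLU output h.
h = [0, 1, 4, 0]

ReLU applied element-wise: max(0,-4)=0, max(0,1)=1, max(0,4)=4, max(0,-2)=0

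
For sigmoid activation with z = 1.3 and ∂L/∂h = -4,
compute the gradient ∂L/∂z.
∂L/∂z = -0.6732

σ(1.3) = 0.7858
σ'(1.3) = σ(1.3)(1 - σ(1.3)) = 0.7858 × 0.2142 = 0.1683
∂L/∂z = ∂L/∂h · σ'(z) = -4 × 0.1683 = -0.6732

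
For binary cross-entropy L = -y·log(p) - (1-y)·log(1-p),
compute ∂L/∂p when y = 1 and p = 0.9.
∂L/∂p = -1.111

∂L/∂p = -y/p + (1-y)/(1-p) = -1/0.9 + 0 = -1.111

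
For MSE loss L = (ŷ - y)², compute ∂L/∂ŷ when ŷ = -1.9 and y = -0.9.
∂L/∂ŷ = -2.0

∂L/∂ŷ = 2(ŷ - y) = 2(-1.9 - -0.9) = 2(-1.0) = -2.0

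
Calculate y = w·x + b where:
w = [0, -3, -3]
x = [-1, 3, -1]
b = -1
y = -7

y = (0)(-1) + (-3)(3) + (-3)(-1) + -1 = -7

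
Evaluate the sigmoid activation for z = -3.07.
0.04436

sigmoid(-3.07) = 1/(1 + e^(3.07)) = 1/(1 + 21.54) = 0.04436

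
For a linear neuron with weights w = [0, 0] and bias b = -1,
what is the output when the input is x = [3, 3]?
y = -1

y = (0)(3) + (0)(3) + -1 = -1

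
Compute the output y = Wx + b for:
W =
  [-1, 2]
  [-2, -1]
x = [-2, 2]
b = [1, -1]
y = [7, 1]

Wx = [-1×-2 + 2×2, -2×-2 + -1×2]
   = [6, 2]
y = Wx + b = [6 + 1, 2 + -1] = [7, 1]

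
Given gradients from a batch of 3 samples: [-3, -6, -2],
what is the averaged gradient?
Average gradient = -3.667

Average = (1/3)(-3 + -6 + -2) = -11/3 = -3.667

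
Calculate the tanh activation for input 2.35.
0.982

tanh(2.35) = (e^(2.35) - e^(-2.35))/(e^(2.35) + e^(-2.35)) = 0.982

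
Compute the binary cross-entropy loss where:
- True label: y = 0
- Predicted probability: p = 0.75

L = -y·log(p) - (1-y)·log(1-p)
L = 1.386

L = -0·log(0.75) - 1·log(0.25) = -log(0.25) = 1.386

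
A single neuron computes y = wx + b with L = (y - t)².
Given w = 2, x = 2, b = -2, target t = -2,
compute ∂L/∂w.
∂L/∂w = 16

y = wx + b = (2)(2) + -2 = 2
∂L/∂y = 2(y - t) = 2(2 - -2) = 8
∂y/∂w = x = 2
∂L/∂w = ∂L/∂y · ∂y/∂w = 8 × 2 = 16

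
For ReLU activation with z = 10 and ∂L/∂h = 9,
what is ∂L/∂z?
∂L/∂z = 9

h = ReLU(10) = 10
Since z > 0: ∂h/∂z = 1
∂L/∂z = ∂L/∂h · ∂h/∂z = 9 × 1 = 9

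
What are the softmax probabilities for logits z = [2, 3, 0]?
p = [0.2595, 0.7054, 0.0351]

exp(z) = [7.389, 20.09, 1]
Sum = 28.47
p = [0.2595, 0.7054, 0.0351]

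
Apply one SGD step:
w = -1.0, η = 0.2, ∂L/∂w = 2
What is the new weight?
w_new = -1.4

w_new = w - η·∂L/∂w = -1.0 - 0.2×(2) = -1.0 - (0.4) = -1.4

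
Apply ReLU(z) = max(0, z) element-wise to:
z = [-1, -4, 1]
h = [0, 0, 1]

ReLU applied element-wise: max(0,-1)=0, max(0,-4)=0, max(0,1)=1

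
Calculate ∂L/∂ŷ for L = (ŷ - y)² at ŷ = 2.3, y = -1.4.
∂L/∂ŷ = 7.4

∂L/∂ŷ = 2(ŷ - y) = 2(2.3 - -1.4) = 2(3.7) = 7.4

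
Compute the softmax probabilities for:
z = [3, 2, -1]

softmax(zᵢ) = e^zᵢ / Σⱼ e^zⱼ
p = [0.7214, 0.2654, 0.0132]

exp(z) = [20.09, 7.389, 0.3679]
Sum = 27.84
p = [0.7214, 0.2654, 0.0132]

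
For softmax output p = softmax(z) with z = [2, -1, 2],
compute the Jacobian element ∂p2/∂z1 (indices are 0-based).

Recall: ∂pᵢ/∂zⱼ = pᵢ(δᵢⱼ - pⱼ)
∂p2/∂z1 = -0.01185

p = softmax(z) = [0.4879, 0.02429, 0.4879]
p2 = 0.4879, p1 = 0.02429

∂p2/∂z1 = -p2 × p1 = -0.4879 × 0.02429 = -0.01185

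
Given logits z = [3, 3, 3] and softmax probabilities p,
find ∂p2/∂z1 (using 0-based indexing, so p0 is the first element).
∂p2/∂z1 = -0.1111

p = softmax(z) = [0.3333, 0.3333, 0.3333]
p2 = 0.3333, p1 = 0.3333

∂p2/∂z1 = -p2 × p1 = -0.3333 × 0.3333 = -0.1111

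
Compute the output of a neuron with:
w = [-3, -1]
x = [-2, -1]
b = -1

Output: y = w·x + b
y = 6

y = (-3)(-2) + (-1)(-1) + -1 = 6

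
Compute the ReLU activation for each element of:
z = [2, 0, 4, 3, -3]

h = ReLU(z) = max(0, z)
h = [2, 0, 4, 3, 0]

ReLU applied element-wise: max(0,2)=2, max(0,0)=0, max(0,4)=4, max(0,3)=3, max(0,-3)=0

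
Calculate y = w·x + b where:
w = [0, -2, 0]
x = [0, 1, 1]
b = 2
y = 0

y = (0)(0) + (-2)(1) + (0)(1) + 2 = 0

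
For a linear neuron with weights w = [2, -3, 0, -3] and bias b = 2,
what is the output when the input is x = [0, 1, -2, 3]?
y = -10

y = (2)(0) + (-3)(1) + (0)(-2) + (-3)(3) + 2 = -10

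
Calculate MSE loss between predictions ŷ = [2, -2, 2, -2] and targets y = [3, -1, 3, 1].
MSE = 3

MSE = (1/4)((2-3)² + (-2--1)² + (2-3)² + (-2-1)²) = (1/4)(1 + 1 + 1 + 9) = 3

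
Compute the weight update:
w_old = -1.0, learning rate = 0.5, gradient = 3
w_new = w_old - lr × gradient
w_new = -2.5

w_new = w - η·∂L/∂w = -1.0 - 0.5×(3) = -1.0 - (1.5) = -2.5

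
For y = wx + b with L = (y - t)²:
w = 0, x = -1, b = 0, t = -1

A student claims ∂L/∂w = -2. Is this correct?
Correct

y = (0)(-1) + 0 = 0
∂L/∂y = 2(y - t) = 2(0 - -1) = 2
∂y/∂w = x = -1
∂L/∂w = 2 × -1 = -2

Claimed value: -2
Correct: The correct gradient is -2.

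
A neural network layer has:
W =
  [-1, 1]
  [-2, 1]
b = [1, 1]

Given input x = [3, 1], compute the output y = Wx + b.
y = [-1, -4]

Wx = [-1×3 + 1×1, -2×3 + 1×1]
   = [-2, -5]
y = Wx + b = [-2 + 1, -5 + 1] = [-1, -4]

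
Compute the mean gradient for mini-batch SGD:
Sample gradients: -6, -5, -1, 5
Average gradient = -1.75

Average = (1/4)(-6 + -5 + -1 + 5) = -7/4 = -1.75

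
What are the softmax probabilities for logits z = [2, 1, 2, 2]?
p = [0.2969, 0.1092, 0.2969, 0.2969]

exp(z) = [7.389, 2.718, 7.389, 7.389]
Sum = 24.89
p = [0.2969, 0.1092, 0.2969, 0.2969]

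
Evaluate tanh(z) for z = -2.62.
-0.9895

tanh(-2.62) = (e^(-2.62) - e^(2.62))/(e^(-2.62) + e^(2.62)) = -0.9895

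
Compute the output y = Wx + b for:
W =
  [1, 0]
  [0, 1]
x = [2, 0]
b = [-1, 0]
y = [1, 0]

Wx = [1×2 + 0×0, 0×2 + 1×0]
   = [2, 0]
y = Wx + b = [2 + -1, 0 + 0] = [1, 0]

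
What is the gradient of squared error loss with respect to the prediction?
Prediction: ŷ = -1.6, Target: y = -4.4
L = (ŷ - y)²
∂L/∂ŷ = 5.6

∂L/∂ŷ = 2(ŷ - y) = 2(-1.6 - -4.4) = 2(2.8) = 5.6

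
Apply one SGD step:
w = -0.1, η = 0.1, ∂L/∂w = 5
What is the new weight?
w_new = -0.6

w_new = w - η·∂L/∂w = -0.1 - 0.1×(5) = -0.1 - (0.5) = -0.6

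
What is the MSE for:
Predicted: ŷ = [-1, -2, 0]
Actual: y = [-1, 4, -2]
MSE = 13.33

MSE = (1/3)((-1--1)² + (-2-4)² + (0--2)²) = (1/3)(0 + 36 + 4) = 13.33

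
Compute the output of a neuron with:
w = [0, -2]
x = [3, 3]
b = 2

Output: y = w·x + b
y = -4

y = (0)(3) + (-2)(3) + 2 = -4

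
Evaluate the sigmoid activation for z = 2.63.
0.9328

sigmoid(2.63) = 1/(1 + e^(-2.63)) = 1/(1 + 0.07208) = 0.9328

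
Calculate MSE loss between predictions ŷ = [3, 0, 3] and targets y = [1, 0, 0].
MSE = 4.333

MSE = (1/3)((3-1)² + (0-0)² + (3-0)²) = (1/3)(4 + 0 + 9) = 4.333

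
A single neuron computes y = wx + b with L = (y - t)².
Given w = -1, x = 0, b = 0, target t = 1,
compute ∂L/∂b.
∂L/∂b = -2

y = wx + b = (-1)(0) + 0 = 0
∂L/∂y = 2(y - t) = 2(0 - 1) = -2
∂y/∂b = 1
∂L/∂b = ∂L/∂y · ∂y/∂b = -2 × 1 = -2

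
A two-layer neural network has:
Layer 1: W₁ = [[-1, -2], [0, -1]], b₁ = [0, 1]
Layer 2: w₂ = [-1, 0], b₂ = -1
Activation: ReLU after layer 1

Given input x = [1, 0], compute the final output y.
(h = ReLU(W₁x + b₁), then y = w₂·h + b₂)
y = -1

Layer 1 pre-activation: z₁ = [-1, 1]
After ReLU: h = [0, 1]
Layer 2 output: y = -1×0 + 0×1 + -1 = -1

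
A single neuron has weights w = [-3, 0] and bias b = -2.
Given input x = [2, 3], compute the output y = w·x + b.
y = -8

y = (-3)(2) + (0)(3) + -2 = -8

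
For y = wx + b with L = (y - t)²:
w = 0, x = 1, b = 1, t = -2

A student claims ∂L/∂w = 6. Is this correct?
Correct

y = (0)(1) + 1 = 1
∂L/∂y = 2(y - t) = 2(1 - -2) = 6
∂y/∂w = x = 1
∂L/∂w = 6 × 1 = 6

Claimed value: 6
Correct: The correct gradient is 6.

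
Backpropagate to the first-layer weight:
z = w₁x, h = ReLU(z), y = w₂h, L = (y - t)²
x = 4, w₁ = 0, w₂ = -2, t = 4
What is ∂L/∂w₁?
∂L/∂w₁ = 0

Forward pass:
z = w₁x = 0×4 = 0
h = ReLU(0) = 0
y = w₂h = -2×0 = 0

Backward pass:
∂L/∂y = 2(y - t) = 2(0 - 4) = -8
∂y/∂h = w₂ = -2
∂h/∂z = 0 (ReLU derivative)
∂z/∂w₁ = x = 4

∂L/∂w₁ = -8 × -2 × 0 × 4 = 0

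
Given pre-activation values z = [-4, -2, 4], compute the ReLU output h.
h = [0, 0, 4]

ReLU applied element-wise: max(0,-4)=0, max(0,-2)=0, max(0,4)=4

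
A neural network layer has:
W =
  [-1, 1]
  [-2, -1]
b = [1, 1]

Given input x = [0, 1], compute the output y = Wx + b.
y = [2, 0]

Wx = [-1×0 + 1×1, -2×0 + -1×1]
   = [1, -1]
y = Wx + b = [1 + 1, -1 + 1] = [2, 0]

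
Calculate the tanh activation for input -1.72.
-0.9379

tanh(-1.72) = (e^(-1.72) - e^(1.72))/(e^(-1.72) + e^(1.72)) = -0.9379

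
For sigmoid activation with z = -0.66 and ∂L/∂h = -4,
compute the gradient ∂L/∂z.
∂L/∂z = -0.8985

σ(-0.66) = 0.3407
σ'(-0.66) = σ(-0.66)(1 - σ(-0.66)) = 0.3407 × 0.6593 = 0.2246
∂L/∂z = ∂L/∂h · σ'(z) = -4 × 0.2246 = -0.8985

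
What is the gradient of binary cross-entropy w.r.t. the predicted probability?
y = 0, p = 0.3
∂L/∂p = 1.429

∂L/∂p = -y/p + (1-y)/(1-p) = 0 + 1/0.7 = 1.429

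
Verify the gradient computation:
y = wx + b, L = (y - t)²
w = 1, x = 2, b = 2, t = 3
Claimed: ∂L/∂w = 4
Correct

y = (1)(2) + 2 = 4
∂L/∂y = 2(y - t) = 2(4 - 3) = 2
∂y/∂w = x = 2
∂L/∂w = 2 × 2 = 4

Claimed value: 4
Correct: The correct gradient is 4.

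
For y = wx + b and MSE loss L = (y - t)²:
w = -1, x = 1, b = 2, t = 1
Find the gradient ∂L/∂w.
∂L/∂w = 0

y = wx + b = (-1)(1) + 2 = 1
∂L/∂y = 2(y - t) = 2(1 - 1) = 0
∂y/∂w = x = 1
∂L/∂w = ∂L/∂y · ∂y/∂w = 0 × 1 = 0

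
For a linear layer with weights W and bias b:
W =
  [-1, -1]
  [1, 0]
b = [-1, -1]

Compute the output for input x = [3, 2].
y = [-6, 2]

Wx = [-1×3 + -1×2, 1×3 + 0×2]
   = [-5, 3]
y = Wx + b = [-5 + -1, 3 + -1] = [-6, 2]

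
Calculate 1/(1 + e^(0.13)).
0.4675

sigmoid(-0.13) = 1/(1 + e^(0.13)) = 1/(1 + 1.139) = 0.4675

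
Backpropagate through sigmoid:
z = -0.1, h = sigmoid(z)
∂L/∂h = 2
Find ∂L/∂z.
∂L/∂z = 0.4988

σ(-0.1) = 0.475
σ'(-0.1) = σ(-0.1)(1 - σ(-0.1)) = 0.475 × 0.525 = 0.2494
∂L/∂z = ∂L/∂h · σ'(z) = 2 × 0.2494 = 0.4988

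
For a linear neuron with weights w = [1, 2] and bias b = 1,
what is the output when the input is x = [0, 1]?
y = 3

y = (1)(0) + (2)(1) + 1 = 3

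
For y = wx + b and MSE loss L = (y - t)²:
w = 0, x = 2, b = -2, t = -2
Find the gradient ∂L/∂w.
∂L/∂w = 0

y = wx + b = (0)(2) + -2 = -2
∂L/∂y = 2(y - t) = 2(-2 - -2) = 0
∂y/∂w = x = 2
∂L/∂w = ∂L/∂y · ∂y/∂w = 0 × 2 = 0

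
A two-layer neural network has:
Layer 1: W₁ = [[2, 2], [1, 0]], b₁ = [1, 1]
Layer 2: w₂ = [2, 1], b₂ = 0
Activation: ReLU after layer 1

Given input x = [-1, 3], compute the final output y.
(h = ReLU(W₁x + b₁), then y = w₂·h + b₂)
y = 10

Layer 1 pre-activation: z₁ = [5, 0]
After ReLU: h = [5, 0]
Layer 2 output: y = 2×5 + 1×0 + 0 = 10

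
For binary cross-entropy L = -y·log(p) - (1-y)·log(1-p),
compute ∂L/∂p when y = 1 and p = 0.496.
∂L/∂p = -2.016

∂L/∂p = -y/p + (1-y)/(1-p) = -1/0.496 + 0 = -2.016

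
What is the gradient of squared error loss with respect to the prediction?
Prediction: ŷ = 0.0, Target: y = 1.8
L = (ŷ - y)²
∂L/∂ŷ = -3.6

∂L/∂ŷ = 2(ŷ - y) = 2(0.0 - 1.8) = 2(-1.8) = -3.6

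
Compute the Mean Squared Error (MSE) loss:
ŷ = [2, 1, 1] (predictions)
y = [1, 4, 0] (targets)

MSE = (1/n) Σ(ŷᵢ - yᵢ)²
MSE = 3.667

MSE = (1/3)((2-1)² + (1-4)² + (1-0)²) = (1/3)(1 + 9 + 1) = 3.667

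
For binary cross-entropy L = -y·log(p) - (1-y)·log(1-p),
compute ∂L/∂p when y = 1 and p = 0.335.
∂L/∂p = -2.985

∂L/∂p = -y/p + (1-y)/(1-p) = -1/0.335 + 0 = -2.985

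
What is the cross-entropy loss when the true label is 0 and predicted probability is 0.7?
L = 1.204

L = -0·log(0.7) - 1·log(0.3) = -log(0.3) = 1.204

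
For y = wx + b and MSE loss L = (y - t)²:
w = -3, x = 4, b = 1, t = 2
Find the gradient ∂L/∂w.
∂L/∂w = -104

y = wx + b = (-3)(4) + 1 = -11
∂L/∂y = 2(y - t) = 2(-11 - 2) = -26
∂y/∂w = x = 4
∂L/∂w = ∂L/∂y · ∂y/∂w = -26 × 4 = -104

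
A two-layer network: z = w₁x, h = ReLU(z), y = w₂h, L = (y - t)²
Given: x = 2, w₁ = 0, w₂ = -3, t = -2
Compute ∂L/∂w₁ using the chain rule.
∂L/∂w₁ = 0

Forward pass:
z = w₁x = 0×2 = 0
h = ReLU(0) = 0
y = w₂h = -3×0 = 0

Backward pass:
∂L/∂y = 2(y - t) = 2(0 - -2) = 4
∂y/∂h = w₂ = -3
∂h/∂z = 0 (ReLU derivative)
∂z/∂w₁ = x = 2

∂L/∂w₁ = 4 × -3 × 0 × 2 = 0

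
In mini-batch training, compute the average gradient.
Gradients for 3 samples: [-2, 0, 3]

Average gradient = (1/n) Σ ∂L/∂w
Average gradient = 0.3333

Average = (1/3)(-2 + 0 + 3) = 1/3 = 0.3333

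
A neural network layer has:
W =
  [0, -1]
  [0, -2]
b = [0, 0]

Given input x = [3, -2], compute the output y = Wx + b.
y = [2, 4]

Wx = [0×3 + -1×-2, 0×3 + -2×-2]
   = [2, 4]
y = Wx + b = [2 + 0, 4 + 0] = [2, 4]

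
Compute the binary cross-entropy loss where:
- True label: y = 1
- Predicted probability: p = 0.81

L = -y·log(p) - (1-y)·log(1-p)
L = 0.2107

L = -1·log(0.81) - 0·log(0.19) = -log(0.81) = 0.2107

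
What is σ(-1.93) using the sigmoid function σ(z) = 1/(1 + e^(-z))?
0.1268

sigmoid(-1.93) = 1/(1 + e^(1.93)) = 1/(1 + 6.89) = 0.1268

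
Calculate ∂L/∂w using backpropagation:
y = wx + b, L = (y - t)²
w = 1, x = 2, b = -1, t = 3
∂L/∂w = -8

y = wx + b = (1)(2) + -1 = 1
∂L/∂y = 2(y - t) = 2(1 - 3) = -4
∂y/∂w = x = 2
∂L/∂w = ∂L/∂y · ∂y/∂w = -4 × 2 = -8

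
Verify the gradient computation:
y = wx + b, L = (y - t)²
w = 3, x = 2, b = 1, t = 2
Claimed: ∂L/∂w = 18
Incorrect

y = (3)(2) + 1 = 7
∂L/∂y = 2(y - t) = 2(7 - 2) = 10
∂y/∂w = x = 2
∂L/∂w = 10 × 2 = 20

Claimed value: 18
Incorrect: The correct gradient is 20.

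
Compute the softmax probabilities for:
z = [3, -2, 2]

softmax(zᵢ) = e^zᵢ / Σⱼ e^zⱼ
p = [0.7275, 0.0049, 0.2676]

exp(z) = [20.09, 0.1353, 7.389]
Sum = 27.61
p = [0.7275, 0.0049, 0.2676]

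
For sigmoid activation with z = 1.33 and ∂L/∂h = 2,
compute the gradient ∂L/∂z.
∂L/∂z = 0.3308

σ(1.33) = 0.7908
σ'(1.33) = σ(1.33)(1 - σ(1.33)) = 0.7908 × 0.2092 = 0.1654
∂L/∂z = ∂L/∂h · σ'(z) = 2 × 0.1654 = 0.3308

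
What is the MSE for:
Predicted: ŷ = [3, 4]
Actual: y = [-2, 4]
MSE = 12.5

MSE = (1/2)((3--2)² + (4-4)²) = (1/2)(25 + 0) = 12.5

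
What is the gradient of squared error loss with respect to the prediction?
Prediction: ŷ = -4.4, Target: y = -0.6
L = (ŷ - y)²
∂L/∂ŷ = -7.6

∂L/∂ŷ = 2(ŷ - y) = 2(-4.4 - -0.6) = 2(-3.8) = -7.6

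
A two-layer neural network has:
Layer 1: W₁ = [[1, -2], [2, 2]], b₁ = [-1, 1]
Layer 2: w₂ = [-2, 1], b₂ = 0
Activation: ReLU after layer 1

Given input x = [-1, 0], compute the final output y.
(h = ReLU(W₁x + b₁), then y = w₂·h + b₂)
y = 0

Layer 1 pre-activation: z₁ = [-2, -1]
After ReLU: h = [0, 0]
Layer 2 output: y = -2×0 + 1×0 + 0 = 0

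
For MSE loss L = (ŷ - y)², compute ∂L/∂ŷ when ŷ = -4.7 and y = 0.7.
∂L/∂ŷ = -10.8

∂L/∂ŷ = 2(ŷ - y) = 2(-4.7 - 0.7) = 2(-5.4) = -10.8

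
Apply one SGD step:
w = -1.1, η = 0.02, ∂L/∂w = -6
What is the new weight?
w_new = -0.98

w_new = w - η·∂L/∂w = -1.1 - 0.02×(-6) = -1.1 - (-0.12) = -0.98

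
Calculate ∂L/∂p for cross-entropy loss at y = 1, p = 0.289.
∂L/∂p = -3.46

∂L/∂p = -y/p + (1-y)/(1-p) = -1/0.289 + 0 = -3.46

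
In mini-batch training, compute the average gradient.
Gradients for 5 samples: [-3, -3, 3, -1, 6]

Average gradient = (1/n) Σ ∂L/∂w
Average gradient = 0.4

Average = (1/5)(-3 + -3 + 3 + -1 + 6) = 2/5 = 0.4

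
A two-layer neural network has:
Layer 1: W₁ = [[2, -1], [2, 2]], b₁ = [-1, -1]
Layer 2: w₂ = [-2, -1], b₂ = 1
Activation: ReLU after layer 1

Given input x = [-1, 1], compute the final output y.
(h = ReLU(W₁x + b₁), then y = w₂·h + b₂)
y = 1

Layer 1 pre-activation: z₁ = [-4, -1]
After ReLU: h = [0, 0]
Layer 2 output: y = -2×0 + -1×0 + 1 = 1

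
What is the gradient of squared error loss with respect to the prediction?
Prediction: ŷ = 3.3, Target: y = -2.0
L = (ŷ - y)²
∂L/∂ŷ = 10.6

∂L/∂ŷ = 2(ŷ - y) = 2(3.3 - -2.0) = 2(5.3) = 10.6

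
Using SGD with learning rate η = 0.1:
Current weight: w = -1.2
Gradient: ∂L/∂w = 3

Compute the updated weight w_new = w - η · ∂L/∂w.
w_new = -1.5

w_new = w - η·∂L/∂w = -1.2 - 0.1×(3) = -1.2 - (0.3) = -1.5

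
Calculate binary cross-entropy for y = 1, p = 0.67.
L = 0.4005

L = -1·log(0.67) - 0·log(0.33) = -log(0.67) = 0.4005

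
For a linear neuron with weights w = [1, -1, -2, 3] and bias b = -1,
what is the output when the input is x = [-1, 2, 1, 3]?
y = 3

y = (1)(-1) + (-1)(2) + (-2)(1) + (3)(3) + -1 = 3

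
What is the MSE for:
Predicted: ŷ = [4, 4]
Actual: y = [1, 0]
MSE = 12.5

MSE = (1/2)((4-1)² + (4-0)²) = (1/2)(9 + 16) = 12.5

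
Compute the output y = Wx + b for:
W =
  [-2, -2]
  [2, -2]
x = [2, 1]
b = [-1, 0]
y = [-7, 2]

Wx = [-2×2 + -2×1, 2×2 + -2×1]
   = [-6, 2]
y = Wx + b = [-6 + -1, 2 + 0] = [-7, 2]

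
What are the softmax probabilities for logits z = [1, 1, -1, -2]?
p = [0.4576, 0.4576, 0.0619, 0.0228]

exp(z) = [2.718, 2.718, 0.3679, 0.1353]
Sum = 5.94
p = [0.4576, 0.4576, 0.0619, 0.0228]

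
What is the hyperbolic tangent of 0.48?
0.4462

tanh(0.48) = (e^(0.48) - e^(-0.48))/(e^(0.48) + e^(-0.48)) = 0.4462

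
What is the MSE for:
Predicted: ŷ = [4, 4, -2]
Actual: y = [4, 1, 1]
MSE = 6

MSE = (1/3)((4-4)² + (4-1)² + (-2-1)²) = (1/3)(0 + 9 + 9) = 6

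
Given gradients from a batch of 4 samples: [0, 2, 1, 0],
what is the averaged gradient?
Average gradient = 0.75

Average = (1/4)(0 + 2 + 1 + 0) = 3/4 = 0.75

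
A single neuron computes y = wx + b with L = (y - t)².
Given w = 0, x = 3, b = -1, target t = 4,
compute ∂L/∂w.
∂L/∂w = -30

y = wx + b = (0)(3) + -1 = -1
∂L/∂y = 2(y - t) = 2(-1 - 4) = -10
∂y/∂w = x = 3
∂L/∂w = ∂L/∂y · ∂y/∂w = -10 × 3 = -30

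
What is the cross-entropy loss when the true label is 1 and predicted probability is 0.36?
L = 1.022

L = -1·log(0.36) - 0·log(0.64) = -log(0.36) = 1.022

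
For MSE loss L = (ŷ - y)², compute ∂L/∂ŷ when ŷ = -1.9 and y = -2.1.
∂L/∂ŷ = 0.4

∂L/∂ŷ = 2(ŷ - y) = 2(-1.9 - -2.1) = 2(0.2) = 0.4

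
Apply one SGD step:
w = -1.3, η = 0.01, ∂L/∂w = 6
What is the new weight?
w_new = -1.36

w_new = w - η·∂L/∂w = -1.3 - 0.01×(6) = -1.3 - (0.06) = -1.36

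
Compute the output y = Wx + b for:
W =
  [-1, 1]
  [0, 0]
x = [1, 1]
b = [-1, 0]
y = [-1, 0]

Wx = [-1×1 + 1×1, 0×1 + 0×1]
   = [0, 0]
y = Wx + b = [0 + -1, 0 + 0] = [-1, 0]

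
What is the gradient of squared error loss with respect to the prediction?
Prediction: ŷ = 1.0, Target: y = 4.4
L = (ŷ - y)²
∂L/∂ŷ = -6.8

∂L/∂ŷ = 2(ŷ - y) = 2(1.0 - 4.4) = 2(-3.4) = -6.8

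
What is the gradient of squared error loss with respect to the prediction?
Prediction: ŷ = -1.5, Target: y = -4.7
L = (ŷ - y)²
∂L/∂ŷ = 6.4

∂L/∂ŷ = 2(ŷ - y) = 2(-1.5 - -4.7) = 2(3.2) = 6.4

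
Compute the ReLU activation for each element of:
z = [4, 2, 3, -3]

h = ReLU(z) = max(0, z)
h = [4, 2, 3, 0]

ReLU applied element-wise: max(0,4)=4, max(0,2)=2, max(0,3)=3, max(0,-3)=0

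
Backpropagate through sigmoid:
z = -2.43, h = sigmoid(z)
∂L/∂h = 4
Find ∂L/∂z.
∂L/∂z = 0.2975

σ(-2.43) = 0.08091
σ'(-2.43) = σ(-2.43)(1 - σ(-2.43)) = 0.08091 × 0.9191 = 0.07437
∂L/∂z = ∂L/∂h · σ'(z) = 4 × 0.07437 = 0.2975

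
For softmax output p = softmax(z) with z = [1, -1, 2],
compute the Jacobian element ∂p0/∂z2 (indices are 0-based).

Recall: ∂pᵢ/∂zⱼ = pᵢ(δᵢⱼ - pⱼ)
∂p0/∂z2 = -0.183

p = softmax(z) = [0.2595, 0.03512, 0.7054]
p0 = 0.2595, p2 = 0.7054

∂p0/∂z2 = -p0 × p2 = -0.2595 × 0.7054 = -0.183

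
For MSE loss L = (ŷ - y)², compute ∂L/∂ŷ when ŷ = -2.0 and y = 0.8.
∂L/∂ŷ = -5.6

∂L/∂ŷ = 2(ŷ - y) = 2(-2.0 - 0.8) = 2(-2.8) = -5.6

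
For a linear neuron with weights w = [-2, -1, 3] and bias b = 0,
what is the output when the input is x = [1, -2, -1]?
y = -3

y = (-2)(1) + (-1)(-2) + (3)(-1) + 0 = -3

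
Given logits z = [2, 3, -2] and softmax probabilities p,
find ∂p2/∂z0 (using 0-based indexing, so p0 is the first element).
∂p2/∂z0 = -0.001312

p = softmax(z) = [0.2676, 0.7275, 0.004902]
p2 = 0.004902, p0 = 0.2676

∂p2/∂z0 = -p2 × p0 = -0.004902 × 0.2676 = -0.001312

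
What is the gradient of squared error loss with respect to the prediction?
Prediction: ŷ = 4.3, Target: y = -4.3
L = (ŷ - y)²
∂L/∂ŷ = 17.2

∂L/∂ŷ = 2(ŷ - y) = 2(4.3 - -4.3) = 2(8.6) = 17.2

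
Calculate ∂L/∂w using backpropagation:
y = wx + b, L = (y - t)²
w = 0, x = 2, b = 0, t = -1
∂L/∂w = 4

y = wx + b = (0)(2) + 0 = 0
∂L/∂y = 2(y - t) = 2(0 - -1) = 2
∂y/∂w = x = 2
∂L/∂w = ∂L/∂y · ∂y/∂w = 2 × 2 = 4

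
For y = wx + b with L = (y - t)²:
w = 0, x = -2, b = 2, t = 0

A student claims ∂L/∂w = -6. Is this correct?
Incorrect

y = (0)(-2) + 2 = 2
∂L/∂y = 2(y - t) = 2(2 - 0) = 4
∂y/∂w = x = -2
∂L/∂w = 4 × -2 = -8

Claimed value: -6
Incorrect: The correct gradient is -8.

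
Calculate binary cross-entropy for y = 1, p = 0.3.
L = 1.204

L = -1·log(0.3) - 0·log(0.7) = -log(0.3) = 1.204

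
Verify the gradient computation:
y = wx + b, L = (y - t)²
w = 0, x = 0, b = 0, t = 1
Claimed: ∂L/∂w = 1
Incorrect

y = (0)(0) + 0 = 0
∂L/∂y = 2(y - t) = 2(0 - 1) = -2
∂y/∂w = x = 0
∂L/∂w = -2 × 0 = 0

Claimed value: 1
Incorrect: The correct gradient is 0.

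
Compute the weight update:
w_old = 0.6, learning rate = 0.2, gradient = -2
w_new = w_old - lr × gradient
w_new = 1

w_new = w - η·∂L/∂w = 0.6 - 0.2×(-2) = 0.6 - (-0.4) = 1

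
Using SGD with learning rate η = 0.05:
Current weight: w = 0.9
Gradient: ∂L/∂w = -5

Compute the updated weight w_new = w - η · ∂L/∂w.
w_new = 1.15

w_new = w - η·∂L/∂w = 0.9 - 0.05×(-5) = 0.9 - (-0.25) = 1.15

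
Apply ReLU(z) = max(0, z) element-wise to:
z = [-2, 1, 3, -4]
h = [0, 1, 3, 0]

ReLU applied element-wise: max(0,-2)=0, max(0,1)=1, max(0,3)=3, max(0,-4)=0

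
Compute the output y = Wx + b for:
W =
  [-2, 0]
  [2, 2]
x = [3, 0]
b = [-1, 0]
y = [-7, 6]

Wx = [-2×3 + 0×0, 2×3 + 2×0]
   = [-6, 6]
y = Wx + b = [-6 + -1, 6 + 0] = [-7, 6]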